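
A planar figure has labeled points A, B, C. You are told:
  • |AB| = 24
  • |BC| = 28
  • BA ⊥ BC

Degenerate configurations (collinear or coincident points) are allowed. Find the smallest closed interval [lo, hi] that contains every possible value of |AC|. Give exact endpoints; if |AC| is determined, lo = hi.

|AC| = 4·√(85)  (≈ 36.8782)

|AB| ∈ {24}
|BC| ∈ {28}
|AC| ∈ {4·√(85)}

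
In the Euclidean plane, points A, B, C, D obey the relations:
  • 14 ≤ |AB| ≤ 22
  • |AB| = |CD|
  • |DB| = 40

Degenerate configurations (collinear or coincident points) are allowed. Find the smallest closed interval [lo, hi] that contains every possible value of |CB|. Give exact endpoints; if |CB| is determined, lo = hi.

|CB| ∈ [18, 62]  (≈ [18.0000, 62.0000])

|AB| ∈ [14, 22]
|BD| ∈ {40}
|CD| ∈ [14, 22]
|AD| ∈ [18, 62]
|BC| ∈ [18, 62]
|AC| ∈ [0, 84]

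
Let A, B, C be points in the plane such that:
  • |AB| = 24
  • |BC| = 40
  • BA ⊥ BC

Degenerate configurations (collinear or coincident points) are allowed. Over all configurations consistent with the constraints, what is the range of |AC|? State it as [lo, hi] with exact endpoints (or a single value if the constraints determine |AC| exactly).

|AB| ∈ {24}
|BC| ∈ {40}
|AC| ∈ {8·√(34)}

|AC| = 8·√(34)  (≈ 46.6476)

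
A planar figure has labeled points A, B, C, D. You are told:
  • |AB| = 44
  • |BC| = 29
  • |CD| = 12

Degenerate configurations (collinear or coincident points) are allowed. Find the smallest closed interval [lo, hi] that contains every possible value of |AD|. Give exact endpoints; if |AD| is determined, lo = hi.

|AB| ∈ {44}
|BC| ∈ {29}
|CD| ∈ {12}
|AC| ∈ [15, 73]
|BD| ∈ [17, 41]
|AD| ∈ [3, 85]

|AD| ∈ [3, 85]  (≈ [3.0000, 85.0000])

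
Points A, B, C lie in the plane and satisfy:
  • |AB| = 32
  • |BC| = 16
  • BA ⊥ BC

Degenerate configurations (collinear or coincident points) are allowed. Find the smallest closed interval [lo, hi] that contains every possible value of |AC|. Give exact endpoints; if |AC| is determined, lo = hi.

|AB| ∈ {32}
|BC| ∈ {16}
|AC| ∈ {16·√(5)}

|AC| = 16·√(5)  (≈ 35.7771)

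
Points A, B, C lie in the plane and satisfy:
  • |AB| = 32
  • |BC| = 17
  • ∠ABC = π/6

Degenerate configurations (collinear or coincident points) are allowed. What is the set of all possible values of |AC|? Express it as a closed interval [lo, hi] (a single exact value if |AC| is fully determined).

|AC| = √(1313 - 544·√(3))  (≈ 19.2552)

|AB| ∈ {32}
|BC| ∈ {17}
|AC| ∈ {√(1313 - 544·√(3))}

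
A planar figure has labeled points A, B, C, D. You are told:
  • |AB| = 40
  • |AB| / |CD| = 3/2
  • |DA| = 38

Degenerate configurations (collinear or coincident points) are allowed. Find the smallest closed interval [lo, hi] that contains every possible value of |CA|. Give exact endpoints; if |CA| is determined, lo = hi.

|CA| ∈ [34/3, 194/3]  (≈ [11.3333, 64.6667])

|AB| ∈ {40}
|AD| ∈ {38}
|CD| ∈ {80/3}
|BD| ∈ [2, 78]
|AC| ∈ [34/3, 194/3]
|BC| ∈ [0, 314/3]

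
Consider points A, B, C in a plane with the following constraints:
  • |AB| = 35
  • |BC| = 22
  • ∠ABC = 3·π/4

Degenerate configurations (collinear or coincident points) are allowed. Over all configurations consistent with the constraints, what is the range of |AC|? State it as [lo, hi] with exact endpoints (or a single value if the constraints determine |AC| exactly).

|AC| = √(770·√(2) + 1709)  (≈ 52.8956)

|AB| ∈ {35}
|BC| ∈ {22}
|AC| ∈ {√(770·√(2) + 1709)}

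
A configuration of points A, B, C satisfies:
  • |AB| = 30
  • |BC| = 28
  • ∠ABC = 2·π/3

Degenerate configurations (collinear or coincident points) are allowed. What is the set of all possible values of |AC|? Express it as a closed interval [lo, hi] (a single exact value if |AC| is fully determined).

|AC| = 2·√(631)  (≈ 50.2394)

|AB| ∈ {30}
|BC| ∈ {28}
|AC| ∈ {2·√(631)}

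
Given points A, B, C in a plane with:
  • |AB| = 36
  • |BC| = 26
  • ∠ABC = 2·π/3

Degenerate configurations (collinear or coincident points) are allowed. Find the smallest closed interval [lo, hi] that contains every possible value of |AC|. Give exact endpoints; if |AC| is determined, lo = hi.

|AC| = 2·√(727)  (≈ 53.9259)

|AB| ∈ {36}
|BC| ∈ {26}
|AC| ∈ {2·√(727)}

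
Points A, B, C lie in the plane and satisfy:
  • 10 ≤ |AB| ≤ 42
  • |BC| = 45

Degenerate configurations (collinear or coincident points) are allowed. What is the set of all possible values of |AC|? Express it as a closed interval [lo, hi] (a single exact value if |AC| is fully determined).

|AC| ∈ [3, 87]  (≈ [3.0000, 87.0000])

|AB| ∈ [10, 42]
|BC| ∈ {45}
|AC| ∈ [3, 87]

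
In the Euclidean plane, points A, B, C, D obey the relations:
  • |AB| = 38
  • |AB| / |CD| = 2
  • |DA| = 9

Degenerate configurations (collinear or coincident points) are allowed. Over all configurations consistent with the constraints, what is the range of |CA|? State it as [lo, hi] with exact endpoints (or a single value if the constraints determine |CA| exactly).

|CA| ∈ [10, 28]  (≈ [10.0000, 28.0000])

|AB| ∈ {38}
|AD| ∈ {9}
|CD| ∈ {19}
|BD| ∈ [29, 47]
|AC| ∈ [10, 28]
|BC| ∈ [10, 66]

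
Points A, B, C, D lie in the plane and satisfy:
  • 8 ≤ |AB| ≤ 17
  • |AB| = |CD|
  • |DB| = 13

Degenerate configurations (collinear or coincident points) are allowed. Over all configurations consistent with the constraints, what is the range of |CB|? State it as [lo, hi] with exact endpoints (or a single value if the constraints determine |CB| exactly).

|AB| ∈ [8, 17]
|BD| ∈ {13}
|CD| ∈ [8, 17]
|AD| ∈ [0, 30]
|BC| ∈ [0, 30]
|AC| ∈ [0, 47]

|CB| ∈ [0, 30]  (≈ [0.0000, 30.0000])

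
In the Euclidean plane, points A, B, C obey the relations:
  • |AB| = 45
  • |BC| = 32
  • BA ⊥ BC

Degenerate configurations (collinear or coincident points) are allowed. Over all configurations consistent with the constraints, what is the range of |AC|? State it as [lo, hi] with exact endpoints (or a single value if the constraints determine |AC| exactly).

|AB| ∈ {45}
|BC| ∈ {32}
|AC| ∈ {√(3049)}

|AC| = √(3049)  (≈ 55.2178)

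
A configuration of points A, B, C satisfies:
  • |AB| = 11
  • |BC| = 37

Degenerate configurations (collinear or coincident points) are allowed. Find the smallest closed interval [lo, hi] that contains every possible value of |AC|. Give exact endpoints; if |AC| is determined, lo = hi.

|AB| ∈ {11}
|BC| ∈ {37}
|AC| ∈ [26, 48]

|AC| ∈ [26, 48]  (≈ [26.0000, 48.0000])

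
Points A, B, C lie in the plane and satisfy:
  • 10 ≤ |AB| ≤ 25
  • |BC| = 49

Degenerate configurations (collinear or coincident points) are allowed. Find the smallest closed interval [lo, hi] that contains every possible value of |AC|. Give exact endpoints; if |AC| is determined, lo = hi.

|AC| ∈ [24, 74]  (≈ [24.0000, 74.0000])

|AB| ∈ [10, 25]
|BC| ∈ {49}
|AC| ∈ [24, 74]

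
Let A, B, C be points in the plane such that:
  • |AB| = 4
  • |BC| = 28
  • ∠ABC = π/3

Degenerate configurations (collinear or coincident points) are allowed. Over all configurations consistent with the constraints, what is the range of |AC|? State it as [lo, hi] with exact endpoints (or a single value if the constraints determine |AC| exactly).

|AB| ∈ {4}
|BC| ∈ {28}
|AC| ∈ {4·√(43)}

|AC| = 4·√(43)  (≈ 26.2298)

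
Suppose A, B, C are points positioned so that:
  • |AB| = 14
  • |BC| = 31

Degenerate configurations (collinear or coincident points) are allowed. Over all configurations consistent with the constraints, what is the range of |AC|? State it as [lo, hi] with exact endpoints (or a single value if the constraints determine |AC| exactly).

|AC| ∈ [17, 45]  (≈ [17.0000, 45.0000])

|AB| ∈ {14}
|BC| ∈ {31}
|AC| ∈ [17, 45]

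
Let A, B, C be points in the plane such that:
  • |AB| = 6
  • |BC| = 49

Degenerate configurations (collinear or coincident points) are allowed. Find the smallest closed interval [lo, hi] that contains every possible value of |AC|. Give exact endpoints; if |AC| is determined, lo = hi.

|AB| ∈ {6}
|BC| ∈ {49}
|AC| ∈ [43, 55]

|AC| ∈ [43, 55]  (≈ [43.0000, 55.0000])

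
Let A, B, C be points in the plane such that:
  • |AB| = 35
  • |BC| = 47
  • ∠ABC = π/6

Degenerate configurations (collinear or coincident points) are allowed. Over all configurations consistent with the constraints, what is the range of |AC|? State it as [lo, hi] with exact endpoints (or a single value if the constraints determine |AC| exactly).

|AC| = √(3434 - 1645·√(3))  (≈ 24.1822)

|AB| ∈ {35}
|BC| ∈ {47}
|AC| ∈ {√(3434 - 1645·√(3))}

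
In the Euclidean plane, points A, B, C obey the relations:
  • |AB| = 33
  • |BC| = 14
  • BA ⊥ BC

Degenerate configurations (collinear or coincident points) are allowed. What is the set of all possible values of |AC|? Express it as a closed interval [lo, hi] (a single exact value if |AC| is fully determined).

|AC| = √(1285)  (≈ 35.8469)

|AB| ∈ {33}
|BC| ∈ {14}
|AC| ∈ {√(1285)}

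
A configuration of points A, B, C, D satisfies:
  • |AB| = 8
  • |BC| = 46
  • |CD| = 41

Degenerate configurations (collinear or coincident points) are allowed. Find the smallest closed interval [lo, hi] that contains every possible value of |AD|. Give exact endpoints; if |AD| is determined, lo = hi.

|AB| ∈ {8}
|BC| ∈ {46}
|CD| ∈ {41}
|AC| ∈ [38, 54]
|BD| ∈ [5, 87]
|AD| ∈ [0, 95]

|AD| ∈ [0, 95]  (≈ [0.0000, 95.0000])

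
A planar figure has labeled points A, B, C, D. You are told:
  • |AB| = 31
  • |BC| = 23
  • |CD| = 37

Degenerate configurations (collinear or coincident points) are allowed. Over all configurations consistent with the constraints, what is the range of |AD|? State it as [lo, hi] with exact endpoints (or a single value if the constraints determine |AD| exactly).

|AD| ∈ [0, 91]  (≈ [0.0000, 91.0000])

|AB| ∈ {31}
|BC| ∈ {23}
|CD| ∈ {37}
|AC| ∈ [8, 54]
|BD| ∈ [14, 60]
|AD| ∈ [0, 91]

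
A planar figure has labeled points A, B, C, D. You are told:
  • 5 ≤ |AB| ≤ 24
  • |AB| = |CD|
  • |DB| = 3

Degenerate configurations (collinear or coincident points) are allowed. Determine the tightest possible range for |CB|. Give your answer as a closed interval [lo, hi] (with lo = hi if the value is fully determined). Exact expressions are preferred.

|CB| ∈ [2, 27]  (≈ [2.0000, 27.0000])

|AB| ∈ [5, 24]
|BD| ∈ {3}
|CD| ∈ [5, 24]
|AD| ∈ [2, 27]
|BC| ∈ [2, 27]
|AC| ∈ [0, 51]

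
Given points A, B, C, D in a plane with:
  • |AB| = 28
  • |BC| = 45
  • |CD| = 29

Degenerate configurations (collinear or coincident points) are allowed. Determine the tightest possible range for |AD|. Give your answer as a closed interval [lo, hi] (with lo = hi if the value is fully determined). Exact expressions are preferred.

|AB| ∈ {28}
|BC| ∈ {45}
|CD| ∈ {29}
|AC| ∈ [17, 73]
|BD| ∈ [16, 74]
|AD| ∈ [0, 102]

|AD| ∈ [0, 102]  (≈ [0.0000, 102.0000])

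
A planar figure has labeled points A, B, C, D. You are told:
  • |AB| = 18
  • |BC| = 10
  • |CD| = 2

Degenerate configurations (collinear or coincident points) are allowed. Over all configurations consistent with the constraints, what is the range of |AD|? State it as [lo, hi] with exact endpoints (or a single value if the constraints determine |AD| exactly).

|AD| ∈ [6, 30]  (≈ [6.0000, 30.0000])

|AB| ∈ {18}
|BC| ∈ {10}
|CD| ∈ {2}
|AC| ∈ [8, 28]
|BD| ∈ [8, 12]
|AD| ∈ [6, 30]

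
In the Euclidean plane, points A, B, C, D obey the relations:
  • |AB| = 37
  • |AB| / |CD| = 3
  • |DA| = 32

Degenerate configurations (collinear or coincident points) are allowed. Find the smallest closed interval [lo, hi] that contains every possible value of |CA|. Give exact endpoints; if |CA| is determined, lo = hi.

|AB| ∈ {37}
|AD| ∈ {32}
|CD| ∈ {37/3}
|BD| ∈ [5, 69]
|AC| ∈ [59/3, 133/3]
|BC| ∈ [0, 244/3]

|CA| ∈ [59/3, 133/3]  (≈ [19.6667, 44.3333])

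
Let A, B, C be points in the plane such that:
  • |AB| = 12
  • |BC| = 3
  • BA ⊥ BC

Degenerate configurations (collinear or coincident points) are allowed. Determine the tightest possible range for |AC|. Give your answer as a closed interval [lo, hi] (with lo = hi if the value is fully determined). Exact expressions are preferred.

|AB| ∈ {12}
|BC| ∈ {3}
|AC| ∈ {3·√(17)}

|AC| = 3·√(17)  (≈ 12.3693)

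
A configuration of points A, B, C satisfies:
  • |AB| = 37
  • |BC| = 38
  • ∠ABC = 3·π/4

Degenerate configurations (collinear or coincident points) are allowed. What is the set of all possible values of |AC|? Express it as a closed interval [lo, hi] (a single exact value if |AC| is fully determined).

|AC| = √(1406·√(2) + 2813)  (≈ 69.2920)

|AB| ∈ {37}
|BC| ∈ {38}
|AC| ∈ {√(1406·√(2) + 2813)}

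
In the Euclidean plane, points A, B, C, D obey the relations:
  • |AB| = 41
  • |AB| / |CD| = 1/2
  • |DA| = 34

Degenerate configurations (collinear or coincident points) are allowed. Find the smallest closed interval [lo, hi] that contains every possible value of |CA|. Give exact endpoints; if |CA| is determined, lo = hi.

|AB| ∈ {41}
|AD| ∈ {34}
|CD| ∈ {82}
|BD| ∈ [7, 75]
|AC| ∈ [48, 116]
|BC| ∈ [7, 157]

|CA| ∈ [48, 116]  (≈ [48.0000, 116.0000])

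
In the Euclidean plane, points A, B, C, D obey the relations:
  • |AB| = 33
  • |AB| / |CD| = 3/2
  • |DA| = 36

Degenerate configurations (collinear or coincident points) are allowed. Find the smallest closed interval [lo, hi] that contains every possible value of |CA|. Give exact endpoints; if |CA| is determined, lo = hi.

|AB| ∈ {33}
|AD| ∈ {36}
|CD| ∈ {22}
|BD| ∈ [3, 69]
|AC| ∈ [14, 58]
|BC| ∈ [0, 91]

|CA| ∈ [14, 58]  (≈ [14.0000, 58.0000])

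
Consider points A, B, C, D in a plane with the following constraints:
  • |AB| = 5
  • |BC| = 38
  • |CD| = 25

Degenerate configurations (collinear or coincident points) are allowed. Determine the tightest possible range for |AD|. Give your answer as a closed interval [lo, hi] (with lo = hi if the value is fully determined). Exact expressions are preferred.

|AD| ∈ [8, 68]  (≈ [8.0000, 68.0000])

|AB| ∈ {5}
|BC| ∈ {38}
|CD| ∈ {25}
|AC| ∈ [33, 43]
|BD| ∈ [13, 63]
|AD| ∈ [8, 68]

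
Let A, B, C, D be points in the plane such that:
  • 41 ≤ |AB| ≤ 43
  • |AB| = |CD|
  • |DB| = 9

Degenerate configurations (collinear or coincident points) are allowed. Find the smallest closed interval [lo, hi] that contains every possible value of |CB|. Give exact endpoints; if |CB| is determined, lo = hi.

|CB| ∈ [32, 52]  (≈ [32.0000, 52.0000])

|AB| ∈ [41, 43]
|BD| ∈ {9}
|CD| ∈ [41, 43]
|AD| ∈ [32, 52]
|BC| ∈ [32, 52]
|AC| ∈ [0, 95]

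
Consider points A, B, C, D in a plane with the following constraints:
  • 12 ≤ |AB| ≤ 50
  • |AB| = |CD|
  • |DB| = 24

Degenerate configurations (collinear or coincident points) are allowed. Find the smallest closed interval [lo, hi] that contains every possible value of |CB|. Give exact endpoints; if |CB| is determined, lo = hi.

|AB| ∈ [12, 50]
|BD| ∈ {24}
|CD| ∈ [12, 50]
|AD| ∈ [0, 74]
|BC| ∈ [0, 74]
|AC| ∈ [0, 124]

|CB| ∈ [0, 74]  (≈ [0.0000, 74.0000])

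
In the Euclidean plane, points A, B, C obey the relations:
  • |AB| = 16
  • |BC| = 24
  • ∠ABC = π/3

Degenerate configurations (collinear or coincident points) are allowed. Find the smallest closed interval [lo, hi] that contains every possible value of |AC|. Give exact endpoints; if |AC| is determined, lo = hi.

|AB| ∈ {16}
|BC| ∈ {24}
|AC| ∈ {8·√(7)}

|AC| = 8·√(7)  (≈ 21.1660)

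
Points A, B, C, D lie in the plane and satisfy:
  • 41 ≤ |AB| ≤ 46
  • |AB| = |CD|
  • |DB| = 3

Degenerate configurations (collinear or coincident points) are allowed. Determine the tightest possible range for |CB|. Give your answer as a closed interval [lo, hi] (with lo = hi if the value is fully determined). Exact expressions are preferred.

|AB| ∈ [41, 46]
|BD| ∈ {3}
|CD| ∈ [41, 46]
|AD| ∈ [38, 49]
|BC| ∈ [38, 49]
|AC| ∈ [0, 95]

|CB| ∈ [38, 49]  (≈ [38.0000, 49.0000])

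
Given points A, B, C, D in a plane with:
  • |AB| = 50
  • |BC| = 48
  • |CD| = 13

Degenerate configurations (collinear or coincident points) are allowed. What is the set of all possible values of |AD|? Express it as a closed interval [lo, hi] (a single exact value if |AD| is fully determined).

|AB| ∈ {50}
|BC| ∈ {48}
|CD| ∈ {13}
|AC| ∈ [2, 98]
|BD| ∈ [35, 61]
|AD| ∈ [0, 111]

|AD| ∈ [0, 111]  (≈ [0.0000, 111.0000])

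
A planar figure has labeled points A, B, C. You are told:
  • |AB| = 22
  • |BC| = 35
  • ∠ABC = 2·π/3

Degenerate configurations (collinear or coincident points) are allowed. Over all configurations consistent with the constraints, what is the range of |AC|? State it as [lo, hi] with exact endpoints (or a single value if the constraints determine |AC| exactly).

|AB| ∈ {22}
|BC| ∈ {35}
|AC| ∈ {√(2479)}

|AC| = √(2479)  (≈ 49.7896)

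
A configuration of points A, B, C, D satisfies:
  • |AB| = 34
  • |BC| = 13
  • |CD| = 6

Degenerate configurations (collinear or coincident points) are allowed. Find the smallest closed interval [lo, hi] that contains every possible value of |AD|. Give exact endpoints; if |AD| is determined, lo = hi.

|AD| ∈ [15, 53]  (≈ [15.0000, 53.0000])

|AB| ∈ {34}
|BC| ∈ {13}
|CD| ∈ {6}
|AC| ∈ [21, 47]
|BD| ∈ [7, 19]
|AD| ∈ [15, 53]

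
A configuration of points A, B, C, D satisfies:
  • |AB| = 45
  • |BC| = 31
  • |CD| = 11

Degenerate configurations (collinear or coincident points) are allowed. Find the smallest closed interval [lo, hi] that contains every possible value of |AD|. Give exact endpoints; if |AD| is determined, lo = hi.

|AB| ∈ {45}
|BC| ∈ {31}
|CD| ∈ {11}
|AC| ∈ [14, 76]
|BD| ∈ [20, 42]
|AD| ∈ [3, 87]

|AD| ∈ [3, 87]  (≈ [3.0000, 87.0000])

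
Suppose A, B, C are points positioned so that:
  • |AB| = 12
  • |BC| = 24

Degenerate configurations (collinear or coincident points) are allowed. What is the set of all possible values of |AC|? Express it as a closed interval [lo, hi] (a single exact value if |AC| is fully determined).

|AB| ∈ {12}
|BC| ∈ {24}
|AC| ∈ [12, 36]

|AC| ∈ [12, 36]  (≈ [12.0000, 36.0000])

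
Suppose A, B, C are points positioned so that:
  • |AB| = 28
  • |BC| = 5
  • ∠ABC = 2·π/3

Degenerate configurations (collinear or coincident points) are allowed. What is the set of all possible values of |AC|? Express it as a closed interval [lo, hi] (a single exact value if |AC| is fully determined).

|AB| ∈ {28}
|BC| ∈ {5}
|AC| ∈ {√(949)}

|AC| = √(949)  (≈ 30.8058)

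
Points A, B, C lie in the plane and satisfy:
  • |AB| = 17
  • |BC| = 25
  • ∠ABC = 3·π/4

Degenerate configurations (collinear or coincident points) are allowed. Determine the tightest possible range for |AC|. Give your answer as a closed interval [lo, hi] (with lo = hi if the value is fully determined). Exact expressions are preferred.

|AB| ∈ {17}
|BC| ∈ {25}
|AC| ∈ {√(425·√(2) + 914)}

|AC| = √(425·√(2) + 914)  (≈ 38.9235)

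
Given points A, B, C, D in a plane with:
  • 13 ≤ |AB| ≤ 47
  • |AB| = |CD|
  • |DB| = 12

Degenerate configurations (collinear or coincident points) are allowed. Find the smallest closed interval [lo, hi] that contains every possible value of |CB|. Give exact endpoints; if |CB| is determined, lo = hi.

|AB| ∈ [13, 47]
|BD| ∈ {12}
|CD| ∈ [13, 47]
|AD| ∈ [1, 59]
|BC| ∈ [1, 59]
|AC| ∈ [0, 106]

|CB| ∈ [1, 59]  (≈ [1.0000, 59.0000])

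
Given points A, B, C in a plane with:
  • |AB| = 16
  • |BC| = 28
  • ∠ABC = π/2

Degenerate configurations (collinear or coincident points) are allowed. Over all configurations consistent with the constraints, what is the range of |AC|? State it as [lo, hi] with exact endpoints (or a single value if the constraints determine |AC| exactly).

|AC| = 4·√(65)  (≈ 32.2490)

|AB| ∈ {16}
|BC| ∈ {28}
|AC| ∈ {4·√(65)}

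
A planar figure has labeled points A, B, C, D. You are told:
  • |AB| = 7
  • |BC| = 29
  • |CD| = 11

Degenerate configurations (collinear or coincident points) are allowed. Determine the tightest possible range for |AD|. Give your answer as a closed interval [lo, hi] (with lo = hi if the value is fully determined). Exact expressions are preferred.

|AB| ∈ {7}
|BC| ∈ {29}
|CD| ∈ {11}
|AC| ∈ [22, 36]
|BD| ∈ [18, 40]
|AD| ∈ [11, 47]

|AD| ∈ [11, 47]  (≈ [11.0000, 47.0000])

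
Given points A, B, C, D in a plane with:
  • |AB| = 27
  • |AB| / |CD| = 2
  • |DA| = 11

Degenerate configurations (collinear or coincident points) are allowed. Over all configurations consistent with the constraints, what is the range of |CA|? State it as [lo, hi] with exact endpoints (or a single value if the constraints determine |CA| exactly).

|AB| ∈ {27}
|AD| ∈ {11}
|CD| ∈ {27/2}
|BD| ∈ [16, 38]
|AC| ∈ [5/2, 49/2]
|BC| ∈ [5/2, 103/2]

|CA| ∈ [5/2, 49/2]  (≈ [2.5000, 24.5000])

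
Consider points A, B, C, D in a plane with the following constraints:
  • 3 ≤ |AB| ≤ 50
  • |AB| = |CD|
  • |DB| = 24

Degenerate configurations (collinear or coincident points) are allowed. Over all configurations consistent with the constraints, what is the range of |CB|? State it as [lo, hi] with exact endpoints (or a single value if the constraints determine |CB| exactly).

|CB| ∈ [0, 74]  (≈ [0.0000, 74.0000])

|AB| ∈ [3, 50]
|BD| ∈ {24}
|CD| ∈ [3, 50]
|AD| ∈ [0, 74]
|BC| ∈ [0, 74]
|AC| ∈ [0, 124]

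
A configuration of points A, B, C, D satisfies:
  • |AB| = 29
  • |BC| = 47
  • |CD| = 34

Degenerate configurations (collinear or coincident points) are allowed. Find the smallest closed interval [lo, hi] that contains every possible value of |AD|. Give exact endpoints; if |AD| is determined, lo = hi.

|AB| ∈ {29}
|BC| ∈ {47}
|CD| ∈ {34}
|AC| ∈ [18, 76]
|BD| ∈ [13, 81]
|AD| ∈ [0, 110]

|AD| ∈ [0, 110]  (≈ [0.0000, 110.0000])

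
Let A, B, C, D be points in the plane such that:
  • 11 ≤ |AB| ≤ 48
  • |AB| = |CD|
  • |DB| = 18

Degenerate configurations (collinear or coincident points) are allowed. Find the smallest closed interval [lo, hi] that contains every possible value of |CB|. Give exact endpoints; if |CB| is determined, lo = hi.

|CB| ∈ [0, 66]  (≈ [0.0000, 66.0000])

|AB| ∈ [11, 48]
|BD| ∈ {18}
|CD| ∈ [11, 48]
|AD| ∈ [0, 66]
|BC| ∈ [0, 66]
|AC| ∈ [0, 114]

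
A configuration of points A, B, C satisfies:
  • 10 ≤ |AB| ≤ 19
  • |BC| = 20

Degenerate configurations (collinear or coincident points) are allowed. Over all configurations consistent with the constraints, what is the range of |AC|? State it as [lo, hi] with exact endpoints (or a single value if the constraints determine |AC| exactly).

|AC| ∈ [1, 39]  (≈ [1.0000, 39.0000])

|AB| ∈ [10, 19]
|BC| ∈ {20}
|AC| ∈ [1, 39]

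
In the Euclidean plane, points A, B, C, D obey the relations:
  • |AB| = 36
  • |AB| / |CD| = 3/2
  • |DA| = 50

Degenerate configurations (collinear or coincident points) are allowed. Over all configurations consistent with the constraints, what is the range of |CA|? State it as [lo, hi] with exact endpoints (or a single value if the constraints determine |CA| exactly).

|AB| ∈ {36}
|AD| ∈ {50}
|CD| ∈ {24}
|BD| ∈ [14, 86]
|AC| ∈ [26, 74]
|BC| ∈ [0, 110]

|CA| ∈ [26, 74]  (≈ [26.0000, 74.0000])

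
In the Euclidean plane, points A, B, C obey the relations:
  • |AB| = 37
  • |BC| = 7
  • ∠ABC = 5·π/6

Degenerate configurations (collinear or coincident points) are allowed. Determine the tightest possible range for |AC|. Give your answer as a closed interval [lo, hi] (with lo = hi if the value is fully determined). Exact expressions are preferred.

|AB| ∈ {37}
|BC| ∈ {7}
|AC| ∈ {√(259·√(3) + 1418)}

|AC| = √(259·√(3) + 1418)  (≈ 43.2042)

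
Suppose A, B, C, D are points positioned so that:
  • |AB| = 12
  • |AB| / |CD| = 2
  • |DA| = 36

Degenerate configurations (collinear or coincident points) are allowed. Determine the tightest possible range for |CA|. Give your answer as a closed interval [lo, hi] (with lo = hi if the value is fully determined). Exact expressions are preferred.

|CA| ∈ [30, 42]  (≈ [30.0000, 42.0000])

|AB| ∈ {12}
|AD| ∈ {36}
|CD| ∈ {6}
|BD| ∈ [24, 48]
|AC| ∈ [30, 42]
|BC| ∈ [18, 54]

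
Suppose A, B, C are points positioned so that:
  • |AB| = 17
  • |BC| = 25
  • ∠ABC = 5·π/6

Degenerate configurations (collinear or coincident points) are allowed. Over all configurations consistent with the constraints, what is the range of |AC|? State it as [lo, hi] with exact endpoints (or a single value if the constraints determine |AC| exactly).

|AB| ∈ {17}
|BC| ∈ {25}
|AC| ∈ {√(425·√(3) + 914)}

|AC| = √(425·√(3) + 914)  (≈ 40.6217)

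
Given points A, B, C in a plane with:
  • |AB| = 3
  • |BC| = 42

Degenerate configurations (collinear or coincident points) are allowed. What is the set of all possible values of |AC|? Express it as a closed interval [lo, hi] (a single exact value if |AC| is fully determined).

|AB| ∈ {3}
|BC| ∈ {42}
|AC| ∈ [39, 45]

|AC| ∈ [39, 45]  (≈ [39.0000, 45.0000])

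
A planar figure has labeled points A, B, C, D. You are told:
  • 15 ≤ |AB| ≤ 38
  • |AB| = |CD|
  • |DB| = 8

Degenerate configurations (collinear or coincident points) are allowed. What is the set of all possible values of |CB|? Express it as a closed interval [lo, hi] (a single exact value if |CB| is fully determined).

|CB| ∈ [7, 46]  (≈ [7.0000, 46.0000])

|AB| ∈ [15, 38]
|BD| ∈ {8}
|CD| ∈ [15, 38]
|AD| ∈ [7, 46]
|BC| ∈ [7, 46]
|AC| ∈ [0, 84]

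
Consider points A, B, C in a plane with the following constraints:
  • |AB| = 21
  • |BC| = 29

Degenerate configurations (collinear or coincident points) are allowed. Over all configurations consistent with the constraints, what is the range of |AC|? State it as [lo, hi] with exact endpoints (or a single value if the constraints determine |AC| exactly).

|AB| ∈ {21}
|BC| ∈ {29}
|AC| ∈ [8, 50]

|AC| ∈ [8, 50]  (≈ [8.0000, 50.0000])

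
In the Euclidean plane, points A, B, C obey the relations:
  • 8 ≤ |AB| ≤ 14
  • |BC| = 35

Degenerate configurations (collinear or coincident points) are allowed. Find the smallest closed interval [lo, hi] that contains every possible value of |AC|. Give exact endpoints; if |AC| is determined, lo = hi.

|AB| ∈ [8, 14]
|BC| ∈ {35}
|AC| ∈ [21, 49]

|AC| ∈ [21, 49]  (≈ [21.0000, 49.0000])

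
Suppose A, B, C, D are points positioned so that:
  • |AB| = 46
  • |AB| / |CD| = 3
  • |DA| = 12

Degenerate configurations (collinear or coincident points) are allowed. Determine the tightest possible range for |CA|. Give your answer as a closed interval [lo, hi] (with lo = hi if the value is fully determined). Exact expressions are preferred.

|CA| ∈ [10/3, 82/3]  (≈ [3.3333, 27.3333])

|AB| ∈ {46}
|AD| ∈ {12}
|CD| ∈ {46/3}
|BD| ∈ [34, 58]
|AC| ∈ [10/3, 82/3]
|BC| ∈ [56/3, 220/3]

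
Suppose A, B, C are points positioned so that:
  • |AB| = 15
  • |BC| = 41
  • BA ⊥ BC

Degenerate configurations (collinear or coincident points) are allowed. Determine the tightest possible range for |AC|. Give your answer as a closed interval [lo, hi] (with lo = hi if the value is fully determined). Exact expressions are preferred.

|AB| ∈ {15}
|BC| ∈ {41}
|AC| ∈ {√(1906)}

|AC| = √(1906)  (≈ 43.6578)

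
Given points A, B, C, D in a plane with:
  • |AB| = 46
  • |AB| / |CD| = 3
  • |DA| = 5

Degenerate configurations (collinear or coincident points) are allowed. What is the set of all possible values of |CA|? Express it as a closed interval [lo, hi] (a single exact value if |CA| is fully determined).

|AB| ∈ {46}
|AD| ∈ {5}
|CD| ∈ {46/3}
|BD| ∈ [41, 51]
|AC| ∈ [31/3, 61/3]
|BC| ∈ [77/3, 199/3]

|CA| ∈ [31/3, 61/3]  (≈ [10.3333, 20.3333])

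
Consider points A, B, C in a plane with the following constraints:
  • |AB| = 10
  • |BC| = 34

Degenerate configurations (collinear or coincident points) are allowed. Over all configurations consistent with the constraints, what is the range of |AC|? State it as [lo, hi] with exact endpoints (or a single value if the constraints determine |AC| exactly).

|AC| ∈ [24, 44]  (≈ [24.0000, 44.0000])

|AB| ∈ {10}
|BC| ∈ {34}
|AC| ∈ [24, 44]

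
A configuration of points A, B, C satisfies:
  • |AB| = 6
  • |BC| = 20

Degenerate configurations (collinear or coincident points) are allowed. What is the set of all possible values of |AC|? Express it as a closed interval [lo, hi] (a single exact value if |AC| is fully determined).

|AC| ∈ [14, 26]  (≈ [14.0000, 26.0000])

|AB| ∈ {6}
|BC| ∈ {20}
|AC| ∈ [14, 26]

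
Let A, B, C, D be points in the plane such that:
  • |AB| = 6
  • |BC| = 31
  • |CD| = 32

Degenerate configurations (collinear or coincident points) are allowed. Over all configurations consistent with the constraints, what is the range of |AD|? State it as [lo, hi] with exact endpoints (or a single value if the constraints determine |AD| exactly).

|AD| ∈ [0, 69]  (≈ [0.0000, 69.0000])

|AB| ∈ {6}
|BC| ∈ {31}
|CD| ∈ {32}
|AC| ∈ [25, 37]
|BD| ∈ [1, 63]
|AD| ∈ [0, 69]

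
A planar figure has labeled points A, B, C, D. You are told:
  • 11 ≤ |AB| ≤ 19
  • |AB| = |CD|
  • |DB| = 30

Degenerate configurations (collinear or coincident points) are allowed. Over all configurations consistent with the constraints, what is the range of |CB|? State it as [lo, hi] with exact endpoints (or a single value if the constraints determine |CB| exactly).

|AB| ∈ [11, 19]
|BD| ∈ {30}
|CD| ∈ [11, 19]
|AD| ∈ [11, 49]
|BC| ∈ [11, 49]
|AC| ∈ [0, 68]

|CB| ∈ [11, 49]  (≈ [11.0000, 49.0000])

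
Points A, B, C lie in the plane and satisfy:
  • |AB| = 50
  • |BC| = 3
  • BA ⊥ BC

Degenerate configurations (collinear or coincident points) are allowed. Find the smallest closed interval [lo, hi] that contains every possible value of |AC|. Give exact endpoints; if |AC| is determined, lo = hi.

|AC| = √(2509)  (≈ 50.0899)

|AB| ∈ {50}
|BC| ∈ {3}
|AC| ∈ {√(2509)}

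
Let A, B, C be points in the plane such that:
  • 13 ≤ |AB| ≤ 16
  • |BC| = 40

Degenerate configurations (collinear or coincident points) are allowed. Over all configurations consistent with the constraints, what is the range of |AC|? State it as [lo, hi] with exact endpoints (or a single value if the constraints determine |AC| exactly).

|AC| ∈ [24, 56]  (≈ [24.0000, 56.0000])

|AB| ∈ [13, 16]
|BC| ∈ {40}
|AC| ∈ [24, 56]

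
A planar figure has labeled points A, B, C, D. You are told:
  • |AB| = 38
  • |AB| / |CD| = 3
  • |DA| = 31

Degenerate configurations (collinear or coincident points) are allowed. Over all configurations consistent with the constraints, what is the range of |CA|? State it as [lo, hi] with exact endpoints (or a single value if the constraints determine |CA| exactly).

|CA| ∈ [55/3, 131/3]  (≈ [18.3333, 43.6667])

|AB| ∈ {38}
|AD| ∈ {31}
|CD| ∈ {38/3}
|BD| ∈ [7, 69]
|AC| ∈ [55/3, 131/3]
|BC| ∈ [0, 245/3]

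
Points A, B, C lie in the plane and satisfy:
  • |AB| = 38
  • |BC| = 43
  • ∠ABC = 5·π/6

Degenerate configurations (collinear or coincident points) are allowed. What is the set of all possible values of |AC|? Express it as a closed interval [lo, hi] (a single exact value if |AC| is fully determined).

|AB| ∈ {38}
|BC| ∈ {43}
|AC| ∈ {√(1634·√(3) + 3293)}

|AC| = √(1634·√(3) + 3293)  (≈ 78.2507)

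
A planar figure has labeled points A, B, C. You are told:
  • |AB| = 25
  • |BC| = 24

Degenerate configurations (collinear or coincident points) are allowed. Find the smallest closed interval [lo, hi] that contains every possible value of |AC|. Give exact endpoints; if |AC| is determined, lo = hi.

|AB| ∈ {25}
|BC| ∈ {24}
|AC| ∈ [1, 49]

|AC| ∈ [1, 49]  (≈ [1.0000, 49.0000])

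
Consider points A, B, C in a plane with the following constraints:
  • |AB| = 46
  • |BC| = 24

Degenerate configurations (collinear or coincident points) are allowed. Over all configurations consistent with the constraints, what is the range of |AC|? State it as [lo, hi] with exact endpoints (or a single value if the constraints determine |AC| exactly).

|AC| ∈ [22, 70]  (≈ [22.0000, 70.0000])

|AB| ∈ {46}
|BC| ∈ {24}
|AC| ∈ [22, 70]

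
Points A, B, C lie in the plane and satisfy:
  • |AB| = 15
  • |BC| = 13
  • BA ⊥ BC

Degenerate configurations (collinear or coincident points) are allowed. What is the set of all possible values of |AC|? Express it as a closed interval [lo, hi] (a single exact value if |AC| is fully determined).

|AC| = √(394)  (≈ 19.8494)

|AB| ∈ {15}
|BC| ∈ {13}
|AC| ∈ {√(394)}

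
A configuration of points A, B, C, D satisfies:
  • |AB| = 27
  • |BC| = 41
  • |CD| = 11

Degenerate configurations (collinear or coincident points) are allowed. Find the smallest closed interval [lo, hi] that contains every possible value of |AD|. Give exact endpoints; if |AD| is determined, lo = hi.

|AB| ∈ {27}
|BC| ∈ {41}
|CD| ∈ {11}
|AC| ∈ [14, 68]
|BD| ∈ [30, 52]
|AD| ∈ [3, 79]

|AD| ∈ [3, 79]  (≈ [3.0000, 79.0000])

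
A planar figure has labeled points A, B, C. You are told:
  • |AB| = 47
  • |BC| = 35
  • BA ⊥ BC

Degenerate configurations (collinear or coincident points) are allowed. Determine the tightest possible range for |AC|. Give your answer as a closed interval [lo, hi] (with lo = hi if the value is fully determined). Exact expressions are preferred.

|AC| = √(3434)  (≈ 58.6003)

|AB| ∈ {47}
|BC| ∈ {35}
|AC| ∈ {√(3434)}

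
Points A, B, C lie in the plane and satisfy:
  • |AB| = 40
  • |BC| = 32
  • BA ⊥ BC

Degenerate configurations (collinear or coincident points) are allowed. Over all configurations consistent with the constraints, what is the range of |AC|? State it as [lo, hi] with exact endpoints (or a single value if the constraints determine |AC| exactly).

|AB| ∈ {40}
|BC| ∈ {32}
|AC| ∈ {8·√(41)}

|AC| = 8·√(41)  (≈ 51.2250)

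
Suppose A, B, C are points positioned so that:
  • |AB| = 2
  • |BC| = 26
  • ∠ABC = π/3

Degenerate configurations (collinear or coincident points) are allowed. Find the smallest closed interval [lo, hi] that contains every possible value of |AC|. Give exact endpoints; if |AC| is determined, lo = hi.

|AC| = 2·√(157)  (≈ 25.0599)

|AB| ∈ {2}
|BC| ∈ {26}
|AC| ∈ {2·√(157)}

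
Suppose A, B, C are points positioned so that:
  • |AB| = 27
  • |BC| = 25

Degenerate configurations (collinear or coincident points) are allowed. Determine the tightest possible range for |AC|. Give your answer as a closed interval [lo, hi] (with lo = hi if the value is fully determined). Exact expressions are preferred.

|AB| ∈ {27}
|BC| ∈ {25}
|AC| ∈ [2, 52]

|AC| ∈ [2, 52]  (≈ [2.0000, 52.0000])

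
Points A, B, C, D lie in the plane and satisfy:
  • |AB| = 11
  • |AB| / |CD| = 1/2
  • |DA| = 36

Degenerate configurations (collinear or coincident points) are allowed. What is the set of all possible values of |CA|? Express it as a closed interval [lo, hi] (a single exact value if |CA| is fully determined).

|CA| ∈ [14, 58]  (≈ [14.0000, 58.0000])

|AB| ∈ {11}
|AD| ∈ {36}
|CD| ∈ {22}
|BD| ∈ [25, 47]
|AC| ∈ [14, 58]
|BC| ∈ [3, 69]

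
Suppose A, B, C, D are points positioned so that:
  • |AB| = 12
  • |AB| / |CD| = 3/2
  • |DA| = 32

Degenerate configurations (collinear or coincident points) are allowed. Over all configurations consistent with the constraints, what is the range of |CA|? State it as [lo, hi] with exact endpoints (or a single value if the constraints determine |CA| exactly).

|AB| ∈ {12}
|AD| ∈ {32}
|CD| ∈ {8}
|BD| ∈ [20, 44]
|AC| ∈ [24, 40]
|BC| ∈ [12, 52]

|CA| ∈ [24, 40]  (≈ [24.0000, 40.0000])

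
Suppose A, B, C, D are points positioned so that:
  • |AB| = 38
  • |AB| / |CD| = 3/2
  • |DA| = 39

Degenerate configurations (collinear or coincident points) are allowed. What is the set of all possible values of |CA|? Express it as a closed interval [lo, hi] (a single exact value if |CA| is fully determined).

|AB| ∈ {38}
|AD| ∈ {39}
|CD| ∈ {76/3}
|BD| ∈ [1, 77]
|AC| ∈ [41/3, 193/3]
|BC| ∈ [0, 307/3]

|CA| ∈ [41/3, 193/3]  (≈ [13.6667, 64.3333])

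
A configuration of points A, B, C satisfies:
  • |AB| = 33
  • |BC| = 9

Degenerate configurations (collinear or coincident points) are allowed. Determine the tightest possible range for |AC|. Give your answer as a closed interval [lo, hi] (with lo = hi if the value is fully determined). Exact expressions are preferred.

|AB| ∈ {33}
|BC| ∈ {9}
|AC| ∈ [24, 42]

|AC| ∈ [24, 42]  (≈ [24.0000, 42.0000])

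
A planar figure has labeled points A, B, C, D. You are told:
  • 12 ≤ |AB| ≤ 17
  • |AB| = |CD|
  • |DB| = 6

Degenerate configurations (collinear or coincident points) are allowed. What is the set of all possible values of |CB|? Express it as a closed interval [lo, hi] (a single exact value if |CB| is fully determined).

|AB| ∈ [12, 17]
|BD| ∈ {6}
|CD| ∈ [12, 17]
|AD| ∈ [6, 23]
|BC| ∈ [6, 23]
|AC| ∈ [0, 40]

|CB| ∈ [6, 23]  (≈ [6.0000, 23.0000])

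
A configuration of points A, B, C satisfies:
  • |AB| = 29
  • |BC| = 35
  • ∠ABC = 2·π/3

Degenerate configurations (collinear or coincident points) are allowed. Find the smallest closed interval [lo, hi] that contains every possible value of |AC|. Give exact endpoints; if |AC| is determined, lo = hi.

|AC| = √(3081)  (≈ 55.5068)

|AB| ∈ {29}
|BC| ∈ {35}
|AC| ∈ {√(3081)}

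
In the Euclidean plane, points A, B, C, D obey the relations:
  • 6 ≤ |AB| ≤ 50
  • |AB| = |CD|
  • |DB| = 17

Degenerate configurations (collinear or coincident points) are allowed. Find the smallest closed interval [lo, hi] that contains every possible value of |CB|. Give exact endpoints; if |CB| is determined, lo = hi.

|CB| ∈ [0, 67]  (≈ [0.0000, 67.0000])

|AB| ∈ [6, 50]
|BD| ∈ {17}
|CD| ∈ [6, 50]
|AD| ∈ [0, 67]
|BC| ∈ [0, 67]
|AC| ∈ [0, 117]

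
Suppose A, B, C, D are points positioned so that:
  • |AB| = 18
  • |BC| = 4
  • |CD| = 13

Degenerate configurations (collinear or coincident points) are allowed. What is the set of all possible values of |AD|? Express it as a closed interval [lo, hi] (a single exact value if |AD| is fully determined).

|AB| ∈ {18}
|BC| ∈ {4}
|CD| ∈ {13}
|AC| ∈ [14, 22]
|BD| ∈ [9, 17]
|AD| ∈ [1, 35]

|AD| ∈ [1, 35]  (≈ [1.0000, 35.0000])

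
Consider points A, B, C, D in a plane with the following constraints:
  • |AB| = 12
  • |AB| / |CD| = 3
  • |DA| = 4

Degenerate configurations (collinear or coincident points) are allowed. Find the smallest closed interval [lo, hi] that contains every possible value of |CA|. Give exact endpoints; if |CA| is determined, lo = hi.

|AB| ∈ {12}
|AD| ∈ {4}
|CD| ∈ {4}
|BD| ∈ [8, 16]
|AC| ∈ [0, 8]
|BC| ∈ [4, 20]

|CA| ∈ [0, 8]  (≈ [0.0000, 8.0000])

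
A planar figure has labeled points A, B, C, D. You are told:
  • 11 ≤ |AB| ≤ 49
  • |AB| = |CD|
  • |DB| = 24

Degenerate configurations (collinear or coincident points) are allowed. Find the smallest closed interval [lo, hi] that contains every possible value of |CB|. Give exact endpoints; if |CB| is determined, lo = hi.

|CB| ∈ [0, 73]  (≈ [0.0000, 73.0000])

|AB| ∈ [11, 49]
|BD| ∈ {24}
|CD| ∈ [11, 49]
|AD| ∈ [0, 73]
|BC| ∈ [0, 73]
|AC| ∈ [0, 122]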